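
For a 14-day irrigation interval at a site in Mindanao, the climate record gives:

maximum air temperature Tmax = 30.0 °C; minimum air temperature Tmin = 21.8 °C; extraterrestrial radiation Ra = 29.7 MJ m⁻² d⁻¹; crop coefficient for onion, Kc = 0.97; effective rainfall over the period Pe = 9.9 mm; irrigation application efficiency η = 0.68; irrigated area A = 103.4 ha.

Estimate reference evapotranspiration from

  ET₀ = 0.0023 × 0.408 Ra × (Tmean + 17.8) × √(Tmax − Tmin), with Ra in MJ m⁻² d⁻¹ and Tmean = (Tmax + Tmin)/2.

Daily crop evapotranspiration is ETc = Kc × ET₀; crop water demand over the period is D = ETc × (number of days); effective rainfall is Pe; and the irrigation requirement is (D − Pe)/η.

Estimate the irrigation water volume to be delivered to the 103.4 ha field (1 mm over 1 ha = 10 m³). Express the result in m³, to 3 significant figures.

Tmean = (30.0 + 21.8)/2 = 25.90 °C
0.408 Ra = 0.408 × 29.7 = 12.1176 mm/d equivalent
ET₀ = 0.0023 × 12.1176 × (25.90 + 17.8) × √8.2 = 0.0023 × 12.1176 × 43.70 × 2.8636 = 3.4877 mm/d
ETc = Kc × ET₀ = 0.97 × 3.4877 = 3.3831 mm/d
Crop demand D = ETc × 14 d = 3.3831 × 14 = 47.363 mm
D − Pe = 47.363 − 9.9 = 37.463 mm
Gross irrigation = 37.463 / 0.68 = 55.093 mm
Volume = 55.093 mm × 103.4 ha × 10 = 56966.2 m³

57000 m³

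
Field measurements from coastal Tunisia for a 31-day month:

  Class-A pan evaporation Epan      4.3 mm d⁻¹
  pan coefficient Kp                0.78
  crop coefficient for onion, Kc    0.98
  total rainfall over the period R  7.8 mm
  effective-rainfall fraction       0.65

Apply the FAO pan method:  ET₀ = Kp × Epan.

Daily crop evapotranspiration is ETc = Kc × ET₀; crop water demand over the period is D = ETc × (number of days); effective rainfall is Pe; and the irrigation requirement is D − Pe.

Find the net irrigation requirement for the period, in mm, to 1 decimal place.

ET₀ = 0.78 × 4.3 = 3.3540 mm/d
ETc = Kc × ET₀ = 0.98 × 3.3540 = 3.2869 mm/d
Crop demand D = ETc × 31 d = 3.2869 × 31 = 101.894 mm
Pe = 0.65 × 7.8 = 5.070 mm
D − Pe = 101.894 − 5.070 = 96.824 mm

96.8 mm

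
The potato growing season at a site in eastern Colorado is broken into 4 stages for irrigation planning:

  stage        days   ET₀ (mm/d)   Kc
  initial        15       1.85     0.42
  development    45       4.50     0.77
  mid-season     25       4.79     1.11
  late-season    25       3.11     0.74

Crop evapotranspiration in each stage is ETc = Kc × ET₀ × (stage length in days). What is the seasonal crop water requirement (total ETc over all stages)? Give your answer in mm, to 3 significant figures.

358 mm

initial: 0.42 × 1.85 × 15 = 11.66 mm
development: 0.77 × 4.50 × 45 = 155.93 mm
mid-season: 1.11 × 4.79 × 25 = 132.92 mm
late-season: 0.74 × 3.11 × 25 = 57.54 mm
Seasonal total = 358.05 mm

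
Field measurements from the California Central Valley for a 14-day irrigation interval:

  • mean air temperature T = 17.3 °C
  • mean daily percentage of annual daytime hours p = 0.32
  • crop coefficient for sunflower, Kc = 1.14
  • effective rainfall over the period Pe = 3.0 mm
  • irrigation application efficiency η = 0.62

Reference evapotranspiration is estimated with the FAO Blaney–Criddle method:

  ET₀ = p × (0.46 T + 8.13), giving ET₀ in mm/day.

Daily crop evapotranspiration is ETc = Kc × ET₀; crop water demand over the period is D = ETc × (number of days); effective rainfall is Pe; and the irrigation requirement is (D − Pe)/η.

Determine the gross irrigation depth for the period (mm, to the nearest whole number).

ET₀ = 0.32 × (0.46 × 17.3 + 8.13) = 0.32 × 16.088 = 5.1482 mm/d
ETc = Kc × ET₀ = 1.14 × 5.1482 = 5.8689 mm/d
Crop demand D = ETc × 14 d = 5.8689 × 14 = 82.165 mm
D − Pe = 82.165 − 3.0 = 79.165 mm
Gross irrigation = 79.165 / 0.62 = 127.685 mm

128 mm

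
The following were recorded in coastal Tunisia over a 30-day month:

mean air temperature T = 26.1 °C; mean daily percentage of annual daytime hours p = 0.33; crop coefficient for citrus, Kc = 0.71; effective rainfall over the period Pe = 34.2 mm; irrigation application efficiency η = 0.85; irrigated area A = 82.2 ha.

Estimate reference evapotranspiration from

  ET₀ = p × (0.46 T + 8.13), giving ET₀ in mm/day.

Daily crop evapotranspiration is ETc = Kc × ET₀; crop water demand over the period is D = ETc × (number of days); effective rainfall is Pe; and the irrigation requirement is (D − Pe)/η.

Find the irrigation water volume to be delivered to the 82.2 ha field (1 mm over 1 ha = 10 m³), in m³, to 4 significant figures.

103800 m³

ET₀ = 0.33 × (0.46 × 26.1 + 8.13) = 0.33 × 20.136 = 6.6449 mm/d
ETc = Kc × ET₀ = 0.71 × 6.6449 = 4.7179 mm/d
Crop demand D = ETc × 30 d = 4.7179 × 30 = 141.537 mm
D − Pe = 141.537 − 34.2 = 107.337 mm
Gross irrigation = 107.337 / 0.85 = 126.279 mm
Volume = 126.279 mm × 82.2 ha × 10 = 103801.3 m³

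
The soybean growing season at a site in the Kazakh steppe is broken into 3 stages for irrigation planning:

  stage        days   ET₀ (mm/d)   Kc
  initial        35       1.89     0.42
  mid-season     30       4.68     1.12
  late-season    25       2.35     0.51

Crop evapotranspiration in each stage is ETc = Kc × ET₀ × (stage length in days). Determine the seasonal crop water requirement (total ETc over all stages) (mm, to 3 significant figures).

215 mm

initial: 0.42 × 1.89 × 35 = 27.78 mm
mid-season: 1.12 × 4.68 × 30 = 157.25 mm
late-season: 0.51 × 2.35 × 25 = 29.96 mm
Seasonal total = 214.99 mm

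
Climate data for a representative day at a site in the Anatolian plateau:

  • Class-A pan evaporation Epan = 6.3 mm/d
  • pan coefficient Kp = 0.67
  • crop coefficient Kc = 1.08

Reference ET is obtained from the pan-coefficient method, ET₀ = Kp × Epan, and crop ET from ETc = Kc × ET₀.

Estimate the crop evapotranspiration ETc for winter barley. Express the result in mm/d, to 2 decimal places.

4.56 mm/d

ET₀ = 0.67 × 6.3 = 4.2210 mm/d
ETc = Kc × ET₀ = 1.08 × 4.2210 = 4.5587 mm/d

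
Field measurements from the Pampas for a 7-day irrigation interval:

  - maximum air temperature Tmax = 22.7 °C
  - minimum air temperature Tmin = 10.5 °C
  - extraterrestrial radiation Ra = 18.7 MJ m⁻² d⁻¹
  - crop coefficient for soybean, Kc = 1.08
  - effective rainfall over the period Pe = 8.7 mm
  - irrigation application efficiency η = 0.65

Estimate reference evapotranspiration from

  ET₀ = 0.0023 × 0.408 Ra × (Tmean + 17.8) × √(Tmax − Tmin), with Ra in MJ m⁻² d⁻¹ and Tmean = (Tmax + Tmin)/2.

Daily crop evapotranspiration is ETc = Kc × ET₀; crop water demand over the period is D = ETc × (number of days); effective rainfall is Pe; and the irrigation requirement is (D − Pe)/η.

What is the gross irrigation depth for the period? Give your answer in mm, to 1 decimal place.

Tmean = (22.7 + 10.5)/2 = 16.60 °C
0.408 Ra = 0.408 × 18.7 = 7.6296 mm/d equivalent
ET₀ = 0.0023 × 7.6296 × (16.60 + 17.8) × √12.2 = 0.0023 × 7.6296 × 34.40 × 3.4928 = 2.1084 mm/d
ETc = Kc × ET₀ = 1.08 × 2.1084 = 2.2771 mm/d
Crop demand D = ETc × 7 d = 2.2771 × 7 = 15.940 mm
D − Pe = 15.940 − 8.7 = 7.240 mm
Gross irrigation = 7.240 / 0.65 = 11.138 mm

11.1 mm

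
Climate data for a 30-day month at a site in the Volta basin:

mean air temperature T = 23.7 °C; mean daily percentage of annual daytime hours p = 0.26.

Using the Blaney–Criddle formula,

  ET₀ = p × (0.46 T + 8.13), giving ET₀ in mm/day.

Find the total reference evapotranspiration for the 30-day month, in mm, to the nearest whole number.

ET₀ = 0.26 × (0.46 × 23.7 + 8.13) = 0.26 × 19.032 = 4.9483 mm/d
Monthly total = 4.9483 × 30 = 148.449 mm

148 mm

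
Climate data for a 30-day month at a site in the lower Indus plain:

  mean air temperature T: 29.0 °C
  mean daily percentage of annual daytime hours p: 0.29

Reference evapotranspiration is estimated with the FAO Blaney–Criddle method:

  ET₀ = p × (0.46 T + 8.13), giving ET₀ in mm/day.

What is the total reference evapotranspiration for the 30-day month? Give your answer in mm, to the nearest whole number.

ET₀ = 0.29 × (0.46 × 29.0 + 8.13) = 0.29 × 21.470 = 6.2263 mm/d
Monthly total = 6.2263 × 30 = 186.789 mm

187 mm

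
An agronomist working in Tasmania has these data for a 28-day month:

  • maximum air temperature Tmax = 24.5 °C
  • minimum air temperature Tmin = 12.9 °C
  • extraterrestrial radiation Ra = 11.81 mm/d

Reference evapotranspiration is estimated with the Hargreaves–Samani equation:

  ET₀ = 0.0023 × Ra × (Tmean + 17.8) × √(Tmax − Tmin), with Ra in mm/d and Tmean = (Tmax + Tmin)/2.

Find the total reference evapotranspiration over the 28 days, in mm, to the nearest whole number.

Tmean = (24.5 + 12.9)/2 = 18.70 °C
ET₀ = 0.0023 × 11.81 × (18.70 + 17.8) × √11.6 = 0.0023 × 11.81 × 36.50 × 3.4059 = 3.3768 mm/d
Over 28 days: 3.3768 × 28 = 94.550 mm

95 mm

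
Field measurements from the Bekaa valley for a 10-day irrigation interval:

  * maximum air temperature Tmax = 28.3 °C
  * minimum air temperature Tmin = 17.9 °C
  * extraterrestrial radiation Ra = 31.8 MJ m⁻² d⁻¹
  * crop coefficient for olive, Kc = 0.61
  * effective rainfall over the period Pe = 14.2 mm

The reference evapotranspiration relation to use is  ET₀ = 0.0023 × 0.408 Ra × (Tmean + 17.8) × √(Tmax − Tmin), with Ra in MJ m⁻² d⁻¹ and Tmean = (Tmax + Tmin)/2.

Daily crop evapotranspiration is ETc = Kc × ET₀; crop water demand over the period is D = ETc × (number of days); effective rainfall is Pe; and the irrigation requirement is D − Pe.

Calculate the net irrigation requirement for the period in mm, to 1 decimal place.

Tmean = (28.3 + 17.9)/2 = 23.10 °C
0.408 Ra = 0.408 × 31.8 = 12.9744 mm/d equivalent
ET₀ = 0.0023 × 12.9744 × (23.10 + 17.8) × √10.4 = 0.0023 × 12.9744 × 40.90 × 3.2249 = 3.9360 mm/d
ETc = Kc × ET₀ = 0.61 × 3.9360 = 2.4010 mm/d
Crop demand D = ETc × 10 d = 2.4010 × 10 = 24.010 mm
D − Pe = 24.010 − 14.2 = 9.810 mm

9.8 mm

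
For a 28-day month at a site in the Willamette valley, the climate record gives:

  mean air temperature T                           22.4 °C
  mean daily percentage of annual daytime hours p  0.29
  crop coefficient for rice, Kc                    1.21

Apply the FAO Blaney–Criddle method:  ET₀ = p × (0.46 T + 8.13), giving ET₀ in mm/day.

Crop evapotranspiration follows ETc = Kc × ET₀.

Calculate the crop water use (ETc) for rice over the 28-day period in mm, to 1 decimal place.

181.1 mm

ET₀ = 0.29 × (0.46 × 22.4 + 8.13) = 0.29 × 18.434 = 5.3459 mm/d
ETc = Kc × ET₀ = 1.21 × 5.3459 = 6.4685 mm/d
Over 28 days: 6.4685 × 28 = 181.118 mm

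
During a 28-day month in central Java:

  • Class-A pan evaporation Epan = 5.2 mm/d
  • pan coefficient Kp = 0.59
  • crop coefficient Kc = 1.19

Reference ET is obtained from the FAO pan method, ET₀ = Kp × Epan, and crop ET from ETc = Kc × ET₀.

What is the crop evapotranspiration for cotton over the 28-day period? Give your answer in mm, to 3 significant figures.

ET₀ = 0.59 × 5.2 = 3.0680 mm/d
ETc = Kc × ET₀ = 1.19 × 3.0680 = 3.6509 mm/d
Over 28 days: 3.6509 × 28 = 102.225 mm

102 mm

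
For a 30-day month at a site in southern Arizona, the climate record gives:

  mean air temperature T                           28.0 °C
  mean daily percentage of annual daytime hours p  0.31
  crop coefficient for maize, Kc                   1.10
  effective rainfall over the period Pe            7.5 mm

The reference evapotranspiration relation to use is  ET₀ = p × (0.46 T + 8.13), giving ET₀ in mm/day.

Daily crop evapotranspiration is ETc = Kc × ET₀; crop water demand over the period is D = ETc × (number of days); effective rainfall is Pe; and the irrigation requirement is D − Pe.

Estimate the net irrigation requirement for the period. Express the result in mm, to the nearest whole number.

ET₀ = 0.31 × (0.46 × 28.0 + 8.13) = 0.31 × 21.010 = 6.5131 mm/d
ETc = Kc × ET₀ = 1.10 × 6.5131 = 7.1644 mm/d
Crop demand D = ETc × 30 d = 7.1644 × 30 = 214.932 mm
D − Pe = 214.932 − 7.5 = 207.432 mm

207 mm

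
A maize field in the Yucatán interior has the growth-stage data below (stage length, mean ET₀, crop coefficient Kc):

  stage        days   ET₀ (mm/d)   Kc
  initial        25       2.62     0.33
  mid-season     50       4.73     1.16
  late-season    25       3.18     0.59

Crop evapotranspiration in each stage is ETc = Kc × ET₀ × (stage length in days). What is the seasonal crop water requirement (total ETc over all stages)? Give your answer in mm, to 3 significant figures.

initial: 0.33 × 2.62 × 25 = 21.62 mm
mid-season: 1.16 × 4.73 × 50 = 274.34 mm
late-season: 0.59 × 3.18 × 25 = 46.91 mm
Seasonal total = 342.87 mm

343 mm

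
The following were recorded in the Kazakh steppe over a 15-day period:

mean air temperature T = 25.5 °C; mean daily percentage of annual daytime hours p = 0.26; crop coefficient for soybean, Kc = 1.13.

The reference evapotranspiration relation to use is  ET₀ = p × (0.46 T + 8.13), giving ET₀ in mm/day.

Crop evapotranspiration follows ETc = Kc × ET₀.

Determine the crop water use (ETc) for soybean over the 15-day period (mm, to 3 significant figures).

ET₀ = 0.26 × (0.46 × 25.5 + 8.13) = 0.26 × 19.860 = 5.1636 mm/d
ETc = Kc × ET₀ = 1.13 × 5.1636 = 5.8349 mm/d
Over 15 days: 5.8349 × 15 = 87.524 mm

87.5 mm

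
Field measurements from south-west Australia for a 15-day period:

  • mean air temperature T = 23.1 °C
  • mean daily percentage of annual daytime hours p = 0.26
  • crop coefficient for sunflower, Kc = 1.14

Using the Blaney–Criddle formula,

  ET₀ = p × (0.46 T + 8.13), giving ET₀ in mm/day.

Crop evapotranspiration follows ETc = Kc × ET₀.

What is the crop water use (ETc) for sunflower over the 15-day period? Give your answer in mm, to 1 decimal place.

83.4 mm

ET₀ = 0.26 × (0.46 × 23.1 + 8.13) = 0.26 × 18.756 = 4.8766 mm/d
ETc = Kc × ET₀ = 1.14 × 4.8766 = 5.5593 mm/d
Over 15 days: 5.5593 × 15 = 83.390 mm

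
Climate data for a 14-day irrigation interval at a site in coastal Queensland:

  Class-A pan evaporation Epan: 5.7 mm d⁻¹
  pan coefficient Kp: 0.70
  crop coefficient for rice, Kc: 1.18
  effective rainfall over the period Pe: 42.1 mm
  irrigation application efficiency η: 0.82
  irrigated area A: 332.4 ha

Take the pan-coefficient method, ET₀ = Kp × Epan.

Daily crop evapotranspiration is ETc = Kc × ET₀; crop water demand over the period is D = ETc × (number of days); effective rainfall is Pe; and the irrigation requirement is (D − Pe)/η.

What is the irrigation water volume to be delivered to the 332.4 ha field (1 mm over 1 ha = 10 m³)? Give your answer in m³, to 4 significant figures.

96540 m³

ET₀ = 0.70 × 5.7 = 3.9900 mm/d
ETc = Kc × ET₀ = 1.18 × 3.9900 = 4.7082 mm/d
Crop demand D = ETc × 14 d = 4.7082 × 14 = 65.915 mm
D − Pe = 65.915 − 42.1 = 23.815 mm
Gross irrigation = 23.815 / 0.82 = 29.043 mm
Volume = 29.043 mm × 332.4 ha × 10 = 96538.9 m³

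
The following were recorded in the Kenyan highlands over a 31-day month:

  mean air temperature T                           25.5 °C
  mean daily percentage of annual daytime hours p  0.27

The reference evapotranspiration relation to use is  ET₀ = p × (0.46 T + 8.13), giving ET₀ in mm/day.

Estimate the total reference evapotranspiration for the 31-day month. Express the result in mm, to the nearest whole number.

ET₀ = 0.27 × (0.46 × 25.5 + 8.13) = 0.27 × 19.860 = 5.3622 mm/d
Monthly total = 5.3622 × 31 = 166.228 mm

166 mm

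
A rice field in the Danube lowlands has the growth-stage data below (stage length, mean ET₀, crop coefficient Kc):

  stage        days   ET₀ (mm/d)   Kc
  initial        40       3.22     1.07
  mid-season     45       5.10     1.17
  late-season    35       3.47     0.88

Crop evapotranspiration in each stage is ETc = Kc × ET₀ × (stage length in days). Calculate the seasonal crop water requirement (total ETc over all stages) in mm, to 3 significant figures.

initial: 1.07 × 3.22 × 40 = 137.82 mm
mid-season: 1.17 × 5.10 × 45 = 268.52 mm
late-season: 0.88 × 3.47 × 35 = 106.88 mm
Seasonal total = 513.22 mm

513 mm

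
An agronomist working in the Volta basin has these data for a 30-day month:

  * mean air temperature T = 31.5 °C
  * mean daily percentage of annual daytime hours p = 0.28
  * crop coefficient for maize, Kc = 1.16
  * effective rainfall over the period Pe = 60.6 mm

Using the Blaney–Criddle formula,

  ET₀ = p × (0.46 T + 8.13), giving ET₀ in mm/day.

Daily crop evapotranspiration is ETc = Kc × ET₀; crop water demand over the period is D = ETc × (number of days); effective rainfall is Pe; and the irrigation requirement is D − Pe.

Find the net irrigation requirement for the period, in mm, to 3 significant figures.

ET₀ = 0.28 × (0.46 × 31.5 + 8.13) = 0.28 × 22.620 = 6.3336 mm/d
ETc = Kc × ET₀ = 1.16 × 6.3336 = 7.3470 mm/d
Crop demand D = ETc × 30 d = 7.3470 × 30 = 220.410 mm
D − Pe = 220.410 − 60.6 = 159.810 mm

160 mm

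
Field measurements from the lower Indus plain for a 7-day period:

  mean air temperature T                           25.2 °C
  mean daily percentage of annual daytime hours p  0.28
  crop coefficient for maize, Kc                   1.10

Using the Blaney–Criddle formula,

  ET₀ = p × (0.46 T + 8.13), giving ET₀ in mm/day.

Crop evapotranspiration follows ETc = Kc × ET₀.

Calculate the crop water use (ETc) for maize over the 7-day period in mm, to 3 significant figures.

42.5 mm

ET₀ = 0.28 × (0.46 × 25.2 + 8.13) = 0.28 × 19.722 = 5.5222 mm/d
ETc = Kc × ET₀ = 1.10 × 5.5222 = 6.0744 mm/d
Over 7 days: 6.0744 × 7 = 42.521 mm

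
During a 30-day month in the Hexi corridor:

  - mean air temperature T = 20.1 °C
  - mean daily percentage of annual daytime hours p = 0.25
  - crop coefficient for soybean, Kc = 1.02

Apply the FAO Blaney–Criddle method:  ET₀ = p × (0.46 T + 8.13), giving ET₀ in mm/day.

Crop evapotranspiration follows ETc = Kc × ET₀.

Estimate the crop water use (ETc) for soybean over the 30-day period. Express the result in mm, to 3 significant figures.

133 mm

ET₀ = 0.25 × (0.46 × 20.1 + 8.13) = 0.25 × 17.376 = 4.3440 mm/d
ETc = Kc × ET₀ = 1.02 × 4.3440 = 4.4309 mm/d
Over 30 days: 4.4309 × 30 = 132.927 mm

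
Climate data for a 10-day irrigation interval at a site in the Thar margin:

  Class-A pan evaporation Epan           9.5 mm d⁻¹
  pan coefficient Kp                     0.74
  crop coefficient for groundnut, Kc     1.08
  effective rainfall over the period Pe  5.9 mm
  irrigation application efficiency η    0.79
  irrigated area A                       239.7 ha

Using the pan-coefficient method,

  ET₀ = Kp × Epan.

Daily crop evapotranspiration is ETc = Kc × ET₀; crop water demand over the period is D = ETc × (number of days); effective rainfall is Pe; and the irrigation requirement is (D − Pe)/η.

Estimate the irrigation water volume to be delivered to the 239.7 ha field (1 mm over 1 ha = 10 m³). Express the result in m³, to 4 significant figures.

212500 m³

ET₀ = 0.74 × 9.5 = 7.0300 mm/d
ETc = Kc × ET₀ = 1.08 × 7.0300 = 7.5924 mm/d
Crop demand D = ETc × 10 d = 7.5924 × 10 = 75.924 mm
D − Pe = 75.924 − 5.9 = 70.024 mm
Gross irrigation = 70.024 / 0.79 = 88.638 mm
Volume = 88.638 mm × 239.7 ha × 10 = 212465.3 m³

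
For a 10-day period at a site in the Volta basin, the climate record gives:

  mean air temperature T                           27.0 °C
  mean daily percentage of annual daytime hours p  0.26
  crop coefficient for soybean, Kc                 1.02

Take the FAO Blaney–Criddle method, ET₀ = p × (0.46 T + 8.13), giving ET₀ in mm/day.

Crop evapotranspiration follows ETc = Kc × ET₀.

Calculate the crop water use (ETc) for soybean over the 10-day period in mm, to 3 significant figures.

ET₀ = 0.26 × (0.46 × 27.0 + 8.13) = 0.26 × 20.550 = 5.3430 mm/d
ETc = Kc × ET₀ = 1.02 × 5.3430 = 5.4499 mm/d
Over 10 days: 5.4499 × 10 = 54.499 mm

54.5 mm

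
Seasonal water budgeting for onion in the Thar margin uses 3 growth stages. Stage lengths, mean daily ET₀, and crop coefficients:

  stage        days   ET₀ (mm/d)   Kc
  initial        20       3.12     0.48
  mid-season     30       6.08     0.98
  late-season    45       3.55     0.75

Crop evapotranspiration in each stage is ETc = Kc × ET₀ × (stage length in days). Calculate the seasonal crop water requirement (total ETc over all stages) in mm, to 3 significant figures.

329 mm

initial: 0.48 × 3.12 × 20 = 29.95 mm
mid-season: 0.98 × 6.08 × 30 = 178.75 mm
late-season: 0.75 × 3.55 × 45 = 119.81 mm
Seasonal total = 328.51 mm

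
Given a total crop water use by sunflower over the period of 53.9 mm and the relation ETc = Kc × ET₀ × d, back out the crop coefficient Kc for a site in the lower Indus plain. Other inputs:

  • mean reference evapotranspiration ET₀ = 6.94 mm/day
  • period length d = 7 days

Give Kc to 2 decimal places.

1.11

ETc = Kc × ET₀ × d  ⇒  Kc = ETc / (ET₀ × d)
Kc = 53.9 / (6.94 × 7) = 53.9 / 48.58 = 1.1095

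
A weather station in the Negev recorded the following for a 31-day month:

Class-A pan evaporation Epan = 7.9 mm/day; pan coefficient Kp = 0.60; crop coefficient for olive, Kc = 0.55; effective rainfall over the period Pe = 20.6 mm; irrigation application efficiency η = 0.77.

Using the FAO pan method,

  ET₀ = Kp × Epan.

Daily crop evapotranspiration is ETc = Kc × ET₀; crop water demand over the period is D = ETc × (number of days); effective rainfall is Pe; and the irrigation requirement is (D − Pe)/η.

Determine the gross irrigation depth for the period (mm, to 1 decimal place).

78.2 mm

ET₀ = 0.60 × 7.9 = 4.7400 mm/d
ETc = Kc × ET₀ = 0.55 × 4.7400 = 2.6070 mm/d
Crop demand D = ETc × 31 d = 2.6070 × 31 = 80.817 mm
D − Pe = 80.817 − 20.6 = 60.217 mm
Gross irrigation = 60.217 / 0.77 = 78.204 mm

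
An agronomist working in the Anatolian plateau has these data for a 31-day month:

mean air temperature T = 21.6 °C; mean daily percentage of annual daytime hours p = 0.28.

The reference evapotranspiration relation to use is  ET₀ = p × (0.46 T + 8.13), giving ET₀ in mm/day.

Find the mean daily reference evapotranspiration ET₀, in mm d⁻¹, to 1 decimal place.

ET₀ = 0.28 × (0.46 × 21.6 + 8.13) = 0.28 × 18.066 = 5.0585 mm/d

5.1 mm d⁻¹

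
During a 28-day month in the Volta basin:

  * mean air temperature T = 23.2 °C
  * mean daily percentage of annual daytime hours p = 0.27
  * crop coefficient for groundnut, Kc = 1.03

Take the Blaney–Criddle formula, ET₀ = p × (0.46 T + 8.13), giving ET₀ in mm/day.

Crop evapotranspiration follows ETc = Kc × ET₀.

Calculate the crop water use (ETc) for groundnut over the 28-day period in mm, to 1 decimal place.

ET₀ = 0.27 × (0.46 × 23.2 + 8.13) = 0.27 × 18.802 = 5.0765 mm/d
ETc = Kc × ET₀ = 1.03 × 5.0765 = 5.2288 mm/d
Over 28 days: 5.2288 × 28 = 146.406 mm

146.4 mm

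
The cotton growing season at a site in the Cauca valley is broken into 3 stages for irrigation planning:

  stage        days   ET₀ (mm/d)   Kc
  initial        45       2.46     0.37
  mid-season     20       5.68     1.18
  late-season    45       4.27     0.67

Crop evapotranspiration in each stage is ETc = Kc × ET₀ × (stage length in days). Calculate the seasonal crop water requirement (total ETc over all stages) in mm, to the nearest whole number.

304 mm

initial: 0.37 × 2.46 × 45 = 40.96 mm
mid-season: 1.18 × 5.68 × 20 = 134.05 mm
late-season: 0.67 × 4.27 × 45 = 128.74 mm
Seasonal total = 303.75 mm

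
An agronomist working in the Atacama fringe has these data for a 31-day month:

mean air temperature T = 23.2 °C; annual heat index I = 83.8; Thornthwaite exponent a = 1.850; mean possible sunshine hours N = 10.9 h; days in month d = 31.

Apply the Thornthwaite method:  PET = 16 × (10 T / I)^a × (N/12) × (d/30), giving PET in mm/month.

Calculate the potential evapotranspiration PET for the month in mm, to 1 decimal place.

10T/I = 10 × 23.2 / 83.8 = 2.7685
(10T/I)^a = 2.7685^1.850 = 6.5789
Uncorrected PET = 16 × 6.5789 = 105.262 mm
Correction = (N/12)(d/30) = (10.9/12)(31/30) = 0.9386
PET = 105.262 × 0.9386 = 98.799 mm/month

98.8 mm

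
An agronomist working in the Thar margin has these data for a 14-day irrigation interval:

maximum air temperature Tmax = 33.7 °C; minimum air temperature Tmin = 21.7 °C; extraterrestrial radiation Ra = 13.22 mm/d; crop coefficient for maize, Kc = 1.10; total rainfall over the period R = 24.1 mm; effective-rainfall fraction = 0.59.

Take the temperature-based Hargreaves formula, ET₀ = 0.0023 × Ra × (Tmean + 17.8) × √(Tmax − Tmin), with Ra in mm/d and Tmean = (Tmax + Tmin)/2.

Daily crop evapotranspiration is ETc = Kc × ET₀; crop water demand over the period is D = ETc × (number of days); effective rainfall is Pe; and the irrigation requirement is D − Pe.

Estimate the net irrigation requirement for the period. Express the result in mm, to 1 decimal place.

59.6 mm

Tmean = (33.7 + 21.7)/2 = 27.70 °C
ET₀ = 0.0023 × 13.22 × (27.70 + 17.8) × √12.0 = 0.0023 × 13.22 × 45.50 × 3.4641 = 4.7925 mm/d
ETc = Kc × ET₀ = 1.10 × 4.7925 = 5.2718 mm/d
Crop demand D = ETc × 14 d = 5.2718 × 14 = 73.805 mm
Pe = 0.59 × 24.1 = 14.219 mm
D − Pe = 73.805 − 14.219 = 59.586 mm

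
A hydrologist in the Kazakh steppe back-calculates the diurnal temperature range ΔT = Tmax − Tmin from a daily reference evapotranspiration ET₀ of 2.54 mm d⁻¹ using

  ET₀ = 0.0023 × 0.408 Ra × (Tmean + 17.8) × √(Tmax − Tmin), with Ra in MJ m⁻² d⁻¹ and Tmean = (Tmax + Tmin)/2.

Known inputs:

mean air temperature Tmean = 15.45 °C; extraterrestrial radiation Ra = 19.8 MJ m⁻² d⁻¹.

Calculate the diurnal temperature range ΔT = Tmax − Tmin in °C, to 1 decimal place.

16.9 °C

√ΔT = ET₀ / [0.0023 × 0.408 × Ra × (Tmean+17.8)] = 2.54 / (0.0023 × 8.0784 × 33.25) = 4.1114
ΔT = 4.1114² = 16.904 °C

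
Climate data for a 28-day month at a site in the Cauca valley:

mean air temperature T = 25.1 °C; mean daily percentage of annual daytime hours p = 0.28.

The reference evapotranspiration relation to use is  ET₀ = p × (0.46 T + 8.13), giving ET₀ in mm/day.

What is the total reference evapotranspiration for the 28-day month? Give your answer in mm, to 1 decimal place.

ET₀ = 0.28 × (0.46 × 25.1 + 8.13) = 0.28 × 19.676 = 5.5093 mm/d
Monthly total = 5.5093 × 28 = 154.260 mm

154.3 mm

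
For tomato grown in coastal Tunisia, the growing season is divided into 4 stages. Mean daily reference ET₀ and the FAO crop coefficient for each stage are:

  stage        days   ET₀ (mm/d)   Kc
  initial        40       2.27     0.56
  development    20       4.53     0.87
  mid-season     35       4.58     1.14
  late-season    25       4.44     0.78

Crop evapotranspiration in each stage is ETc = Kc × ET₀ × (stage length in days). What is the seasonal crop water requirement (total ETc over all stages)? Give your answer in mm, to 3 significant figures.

399 mm

initial: 0.56 × 2.27 × 40 = 50.85 mm
development: 0.87 × 4.53 × 20 = 78.82 mm
mid-season: 1.14 × 4.58 × 35 = 182.74 mm
late-season: 0.78 × 4.44 × 25 = 86.58 mm
Seasonal total = 398.99 mm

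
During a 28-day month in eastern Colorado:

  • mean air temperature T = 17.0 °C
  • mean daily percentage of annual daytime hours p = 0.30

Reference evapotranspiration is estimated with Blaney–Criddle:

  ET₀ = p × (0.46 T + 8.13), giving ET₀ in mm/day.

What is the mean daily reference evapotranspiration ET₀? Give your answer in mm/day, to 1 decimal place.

4.8 mm/day

ET₀ = 0.30 × (0.46 × 17.0 + 8.13) = 0.30 × 15.950 = 4.7850 mm/d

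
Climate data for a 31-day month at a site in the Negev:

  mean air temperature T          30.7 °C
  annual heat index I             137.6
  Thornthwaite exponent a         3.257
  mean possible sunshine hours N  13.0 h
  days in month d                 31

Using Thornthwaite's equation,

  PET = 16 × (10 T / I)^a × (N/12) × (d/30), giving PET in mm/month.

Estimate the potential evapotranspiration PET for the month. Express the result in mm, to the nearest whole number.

10T/I = 10 × 30.7 / 137.6 = 2.2311
(10T/I)^a = 2.2311^3.257 = 13.6498
Uncorrected PET = 16 × 13.6498 = 218.397 mm
Correction = (N/12)(d/30) = (13.0/12)(31/30) = 1.1194
PET = 218.397 × 1.1194 = 244.474 mm/month

244 mm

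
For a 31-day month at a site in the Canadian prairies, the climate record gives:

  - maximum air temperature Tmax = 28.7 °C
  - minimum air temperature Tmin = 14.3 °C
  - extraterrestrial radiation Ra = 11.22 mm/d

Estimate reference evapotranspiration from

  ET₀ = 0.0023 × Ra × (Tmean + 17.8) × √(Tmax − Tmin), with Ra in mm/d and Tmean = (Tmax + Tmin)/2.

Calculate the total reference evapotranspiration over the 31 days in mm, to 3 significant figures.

Tmean = (28.7 + 14.3)/2 = 21.50 °C
ET₀ = 0.0023 × 11.22 × (21.50 + 17.8) × √14.4 = 0.0023 × 11.22 × 39.30 × 3.7947 = 3.8485 mm/d
Over 31 days: 3.8485 × 31 = 119.304 mm

119 mm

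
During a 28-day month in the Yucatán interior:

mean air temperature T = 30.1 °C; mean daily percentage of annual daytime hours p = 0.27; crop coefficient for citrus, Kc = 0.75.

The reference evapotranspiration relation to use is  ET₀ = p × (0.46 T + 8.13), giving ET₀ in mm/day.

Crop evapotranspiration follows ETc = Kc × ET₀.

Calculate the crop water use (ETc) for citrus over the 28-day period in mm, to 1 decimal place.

124.6 mm

ET₀ = 0.27 × (0.46 × 30.1 + 8.13) = 0.27 × 21.976 = 5.9335 mm/d
ETc = Kc × ET₀ = 0.75 × 5.9335 = 4.4501 mm/d
Over 28 days: 4.4501 × 28 = 124.603 mm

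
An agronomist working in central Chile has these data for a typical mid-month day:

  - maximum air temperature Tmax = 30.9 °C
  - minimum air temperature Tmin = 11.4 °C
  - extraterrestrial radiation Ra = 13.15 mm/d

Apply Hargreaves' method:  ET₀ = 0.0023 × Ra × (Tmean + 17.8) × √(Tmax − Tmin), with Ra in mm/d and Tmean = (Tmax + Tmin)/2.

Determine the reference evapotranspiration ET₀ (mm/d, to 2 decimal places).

5.20 mm/d

Tmean = (30.9 + 11.4)/2 = 21.15 °C
ET₀ = 0.0023 × 13.15 × (21.15 + 17.8) × √19.5 = 0.0023 × 13.15 × 38.95 × 4.4159 = 5.2021 mm/d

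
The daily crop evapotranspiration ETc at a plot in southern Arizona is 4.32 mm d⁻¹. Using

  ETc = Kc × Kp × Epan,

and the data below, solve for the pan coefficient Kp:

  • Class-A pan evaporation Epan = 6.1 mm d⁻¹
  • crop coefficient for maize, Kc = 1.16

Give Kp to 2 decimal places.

0.61

ETc = Kc × Kp × Epan  ⇒  Kp = ETc / (Kc × Epan)
Kp = 4.32 / (1.16 × 6.1) = 4.32 / 7.076 = 0.6105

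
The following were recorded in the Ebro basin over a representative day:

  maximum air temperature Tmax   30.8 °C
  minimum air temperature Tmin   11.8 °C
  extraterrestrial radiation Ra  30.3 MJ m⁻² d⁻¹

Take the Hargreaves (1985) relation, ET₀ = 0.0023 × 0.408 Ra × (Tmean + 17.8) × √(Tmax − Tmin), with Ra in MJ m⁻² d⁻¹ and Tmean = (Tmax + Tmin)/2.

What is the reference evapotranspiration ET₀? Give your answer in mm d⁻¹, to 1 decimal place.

4.8 mm d⁻¹

Tmean = (30.8 + 11.8)/2 = 21.30 °C
0.408 Ra = 0.408 × 30.3 = 12.3624 mm/d equivalent
ET₀ = 0.0023 × 12.3624 × (21.30 + 17.8) × √19.0 = 0.0023 × 12.3624 × 39.10 × 4.3589 = 4.8460 mm/d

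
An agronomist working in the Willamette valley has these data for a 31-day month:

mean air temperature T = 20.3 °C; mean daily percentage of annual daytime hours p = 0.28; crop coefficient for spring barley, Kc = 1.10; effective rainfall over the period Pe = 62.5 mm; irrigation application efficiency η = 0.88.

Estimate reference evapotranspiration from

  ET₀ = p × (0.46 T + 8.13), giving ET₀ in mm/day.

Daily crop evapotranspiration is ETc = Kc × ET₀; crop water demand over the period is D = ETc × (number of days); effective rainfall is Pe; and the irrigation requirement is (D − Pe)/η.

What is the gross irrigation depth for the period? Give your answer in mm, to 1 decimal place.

118.5 mm

ET₀ = 0.28 × (0.46 × 20.3 + 8.13) = 0.28 × 17.468 = 4.8910 mm/d
ETc = Kc × ET₀ = 1.10 × 4.8910 = 5.3801 mm/d
Crop demand D = ETc × 31 d = 5.3801 × 31 = 166.783 mm
D − Pe = 166.783 − 62.5 = 104.283 mm
Gross irrigation = 104.283 / 0.88 = 118.503 mm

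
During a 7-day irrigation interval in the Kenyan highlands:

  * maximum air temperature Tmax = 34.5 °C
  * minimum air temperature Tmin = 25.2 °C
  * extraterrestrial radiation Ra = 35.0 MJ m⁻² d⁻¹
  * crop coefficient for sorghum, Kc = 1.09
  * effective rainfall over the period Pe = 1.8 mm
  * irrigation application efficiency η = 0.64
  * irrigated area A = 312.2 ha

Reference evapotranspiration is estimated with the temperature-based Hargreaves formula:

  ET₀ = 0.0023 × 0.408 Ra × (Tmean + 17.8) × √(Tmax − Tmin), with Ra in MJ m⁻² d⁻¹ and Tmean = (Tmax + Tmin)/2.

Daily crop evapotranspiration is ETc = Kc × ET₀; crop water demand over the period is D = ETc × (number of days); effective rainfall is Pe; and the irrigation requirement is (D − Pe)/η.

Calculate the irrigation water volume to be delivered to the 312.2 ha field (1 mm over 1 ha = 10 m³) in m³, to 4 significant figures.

Tmean = (34.5 + 25.2)/2 = 29.85 °C
0.408 Ra = 0.408 × 35.0 = 14.2800 mm/d equivalent
ET₀ = 0.0023 × 14.2800 × (29.85 + 17.8) × √9.3 = 0.0023 × 14.2800 × 47.65 × 3.0496 = 4.7727 mm/d
ETc = Kc × ET₀ = 1.09 × 4.7727 = 5.2022 mm/d
Crop demand D = ETc × 7 d = 5.2022 × 7 = 36.415 mm
D − Pe = 36.415 − 1.8 = 34.615 mm
Gross irrigation = 34.615 / 0.64 = 54.086 mm
Volume = 54.086 mm × 312.2 ha × 10 = 168856.5 m³

168900 m³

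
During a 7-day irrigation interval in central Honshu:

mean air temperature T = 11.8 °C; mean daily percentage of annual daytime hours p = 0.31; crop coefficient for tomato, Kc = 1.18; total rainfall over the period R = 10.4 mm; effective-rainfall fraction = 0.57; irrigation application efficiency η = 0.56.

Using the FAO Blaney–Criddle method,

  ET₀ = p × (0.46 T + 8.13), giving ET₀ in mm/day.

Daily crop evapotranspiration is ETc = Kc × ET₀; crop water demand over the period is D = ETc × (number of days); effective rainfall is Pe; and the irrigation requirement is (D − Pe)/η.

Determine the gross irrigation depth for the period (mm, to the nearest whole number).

51 mm

ET₀ = 0.31 × (0.46 × 11.8 + 8.13) = 0.31 × 13.558 = 4.2030 mm/d
ETc = Kc × ET₀ = 1.18 × 4.2030 = 4.9595 mm/d
Crop demand D = ETc × 7 d = 4.9595 × 7 = 34.717 mm
Pe = 0.57 × 10.4 = 5.928 mm
D − Pe = 34.717 − 5.928 = 28.789 mm
Gross irrigation = 28.789 / 0.56 = 51.409 mm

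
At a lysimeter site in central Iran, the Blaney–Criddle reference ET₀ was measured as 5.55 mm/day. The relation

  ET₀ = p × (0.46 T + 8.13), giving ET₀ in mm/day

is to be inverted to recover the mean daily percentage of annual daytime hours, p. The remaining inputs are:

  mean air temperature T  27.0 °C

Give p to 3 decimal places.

0.270

p = ET₀ / (0.46 T + 8.13) = 5.55 / (0.46 × 27.0 + 8.13) = 5.55 / 20.550 = 0.2701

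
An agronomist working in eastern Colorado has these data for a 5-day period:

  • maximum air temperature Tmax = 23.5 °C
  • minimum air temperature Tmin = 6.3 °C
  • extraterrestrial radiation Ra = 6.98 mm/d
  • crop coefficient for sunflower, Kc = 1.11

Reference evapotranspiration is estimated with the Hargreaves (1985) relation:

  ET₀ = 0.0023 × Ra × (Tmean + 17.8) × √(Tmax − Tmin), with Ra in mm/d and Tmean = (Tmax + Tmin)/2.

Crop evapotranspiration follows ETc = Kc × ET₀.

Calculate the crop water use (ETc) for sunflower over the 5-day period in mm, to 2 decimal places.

12.08 mm

Tmean = (23.5 + 6.3)/2 = 14.90 °C
ET₀ = 0.0023 × 6.98 × (14.90 + 17.8) × √17.2 = 0.0023 × 6.98 × 32.70 × 4.1473 = 2.1772 mm/d
ETc = Kc × ET₀ = 1.11 × 2.1772 = 2.4167 mm/d
Over 5 days: 2.4167 × 5 = 12.084 mm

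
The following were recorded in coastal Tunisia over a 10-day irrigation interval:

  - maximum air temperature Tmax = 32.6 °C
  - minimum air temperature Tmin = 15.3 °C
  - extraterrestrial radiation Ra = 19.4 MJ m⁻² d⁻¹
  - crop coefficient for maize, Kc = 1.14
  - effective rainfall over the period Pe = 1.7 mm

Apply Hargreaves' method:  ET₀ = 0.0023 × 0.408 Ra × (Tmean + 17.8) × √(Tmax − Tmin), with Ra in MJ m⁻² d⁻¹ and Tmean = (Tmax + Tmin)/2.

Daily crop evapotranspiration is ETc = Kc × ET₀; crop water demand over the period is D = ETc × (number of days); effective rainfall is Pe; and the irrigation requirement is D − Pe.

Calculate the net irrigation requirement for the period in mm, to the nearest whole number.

34 mm

Tmean = (32.6 + 15.3)/2 = 23.95 °C
0.408 Ra = 0.408 × 19.4 = 7.9152 mm/d equivalent
ET₀ = 0.0023 × 7.9152 × (23.95 + 17.8) × √17.3 = 0.0023 × 7.9152 × 41.75 × 4.1593 = 3.1613 mm/d
ETc = Kc × ET₀ = 1.14 × 3.1613 = 3.6039 mm/d
Crop demand D = ETc × 10 d = 3.6039 × 10 = 36.039 mm
D − Pe = 36.039 − 1.7 = 34.339 mm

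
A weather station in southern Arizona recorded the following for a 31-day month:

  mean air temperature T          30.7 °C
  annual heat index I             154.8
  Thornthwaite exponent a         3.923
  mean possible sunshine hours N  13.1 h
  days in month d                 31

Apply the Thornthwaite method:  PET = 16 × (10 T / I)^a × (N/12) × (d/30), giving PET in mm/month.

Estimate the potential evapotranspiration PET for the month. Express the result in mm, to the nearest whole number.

10T/I = 10 × 30.7 / 154.8 = 1.9832
(10T/I)^a = 1.9832^3.923 = 14.6747
Uncorrected PET = 16 × 14.6747 = 234.795 mm
Correction = (N/12)(d/30) = (13.1/12)(31/30) = 1.1281
PET = 234.795 × 1.1281 = 264.872 mm/month

265 mm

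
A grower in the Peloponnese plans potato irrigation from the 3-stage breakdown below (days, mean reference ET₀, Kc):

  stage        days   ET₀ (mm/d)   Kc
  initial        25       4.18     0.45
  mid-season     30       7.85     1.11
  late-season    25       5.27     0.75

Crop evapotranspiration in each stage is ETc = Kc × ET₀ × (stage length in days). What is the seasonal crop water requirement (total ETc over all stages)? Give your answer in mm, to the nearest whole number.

initial: 0.45 × 4.18 × 25 = 47.03 mm
mid-season: 1.11 × 7.85 × 30 = 261.41 mm
late-season: 0.75 × 5.27 × 25 = 98.81 mm
Seasonal total = 407.25 mm

407 mm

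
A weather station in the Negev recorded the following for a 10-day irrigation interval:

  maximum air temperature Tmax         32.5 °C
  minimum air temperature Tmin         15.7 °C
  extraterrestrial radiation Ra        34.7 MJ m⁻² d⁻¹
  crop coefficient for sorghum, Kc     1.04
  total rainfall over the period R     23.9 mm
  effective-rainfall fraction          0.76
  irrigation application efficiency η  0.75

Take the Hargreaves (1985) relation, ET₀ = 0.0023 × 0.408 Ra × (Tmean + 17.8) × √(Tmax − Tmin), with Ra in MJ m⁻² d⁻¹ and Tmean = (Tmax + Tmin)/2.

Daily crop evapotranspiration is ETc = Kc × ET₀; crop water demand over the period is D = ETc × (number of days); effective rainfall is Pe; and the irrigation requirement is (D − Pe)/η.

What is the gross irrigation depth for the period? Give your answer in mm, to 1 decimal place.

Tmean = (32.5 + 15.7)/2 = 24.10 °C
0.408 Ra = 0.408 × 34.7 = 14.1576 mm/d equivalent
ET₀ = 0.0023 × 14.1576 × (24.10 + 17.8) × √16.8 = 0.0023 × 14.1576 × 41.90 × 4.0988 = 5.5923 mm/d
ETc = Kc × ET₀ = 1.04 × 5.5923 = 5.8160 mm/d
Crop demand D = ETc × 10 d = 5.8160 × 10 = 58.160 mm
Pe = 0.76 × 23.9 = 18.164 mm
D − Pe = 58.160 − 18.164 = 39.996 mm
Gross irrigation = 39.996 / 0.75 = 53.328 mm

53.3 mm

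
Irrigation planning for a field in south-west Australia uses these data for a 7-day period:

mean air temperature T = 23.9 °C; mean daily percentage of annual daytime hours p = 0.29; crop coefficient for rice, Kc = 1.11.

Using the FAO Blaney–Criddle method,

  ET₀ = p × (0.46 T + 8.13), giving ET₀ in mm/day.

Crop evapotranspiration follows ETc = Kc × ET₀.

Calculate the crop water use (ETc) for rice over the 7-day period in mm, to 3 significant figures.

ET₀ = 0.29 × (0.46 × 23.9 + 8.13) = 0.29 × 19.124 = 5.5460 mm/d
ETc = Kc × ET₀ = 1.11 × 5.5460 = 6.1561 mm/d
Over 7 days: 6.1561 × 7 = 43.093 mm

43.1 mm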